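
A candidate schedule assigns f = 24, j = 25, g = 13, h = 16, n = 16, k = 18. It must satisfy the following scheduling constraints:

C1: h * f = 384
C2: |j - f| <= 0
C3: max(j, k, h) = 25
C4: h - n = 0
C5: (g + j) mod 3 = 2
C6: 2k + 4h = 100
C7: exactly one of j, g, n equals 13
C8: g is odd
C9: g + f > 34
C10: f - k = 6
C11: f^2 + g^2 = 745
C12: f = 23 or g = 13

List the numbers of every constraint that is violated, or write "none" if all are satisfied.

C1: h * f = 16 * 24 = 384  yes
C2: |25 - 24| = 1; 1 > 0, exceeds bound 0  no
C3: max(25, 18, 16) = 25  yes
C4: h - n = 16 - 16 = 0  yes
C5: g + j = 38; 38 mod 3 = 2  yes
C6: 2k + 4h = 2(18) + 4(16) = 100  yes
C7: j=25, g=13, n=16; 1 of them equals 13  yes
C8: g = 13 is odd  yes
C9: g + f = 13 + 24 = 37; 37 > 34  yes
C10: f - k = 24 - 18 = 6  yes
C11: f^2 + g^2 = 24^2 + 13^2 = 576 + 169 = 745  yes
C12: f = 24 ≠ 23, but g = 13 = 13 (second disjunct)  yes

Violated: 2.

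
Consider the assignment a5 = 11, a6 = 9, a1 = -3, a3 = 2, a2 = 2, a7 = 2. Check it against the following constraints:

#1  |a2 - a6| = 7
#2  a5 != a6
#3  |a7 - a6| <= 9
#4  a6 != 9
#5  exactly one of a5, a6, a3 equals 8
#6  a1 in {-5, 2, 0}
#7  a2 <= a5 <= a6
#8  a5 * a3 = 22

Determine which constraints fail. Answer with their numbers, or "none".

#1 |2 - 9| = 7 — satisfied.
#2 a5 = 11, a6 = 9; distinct — satisfied.
#3 |2 - 9| = 7; 7 ≤ 9 — satisfied.
#4 a6 = 9, but 9 is required to differ — violated.
#5 a5=11, a6=9, a3=2; 0 of them equal 8, not exactly one — violated.
#6 a1 = -3 is not in {-5, 2, 0} — violated.
#7 values 2, 11, 9; a5 = 11 is not <= a6 = 9 — violated.
#8 a5 * a3 = 11 * 2 = 22 — satisfied.

Violated: 4, 5, 6, 7.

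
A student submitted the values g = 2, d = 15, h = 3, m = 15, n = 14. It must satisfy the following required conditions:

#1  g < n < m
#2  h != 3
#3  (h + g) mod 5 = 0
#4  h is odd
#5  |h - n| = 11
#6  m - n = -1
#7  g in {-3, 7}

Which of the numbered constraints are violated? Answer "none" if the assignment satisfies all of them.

#1 values 2 < 14 < 15 — holds.
#2 h = 3, but 3 is required to differ — does not hold.
#3 h + g = 5; 5 mod 5 = 0 — holds.
#4 h = 3 is odd — holds.
#5 |3 - 14| = 11 — holds.
#6 m - n = 15 - 14 = 1, not -1 — does not hold.
#7 g = 2 is not in {-3, 7} — does not hold.

No — constraints 2, 6, and 7 are not satisfied.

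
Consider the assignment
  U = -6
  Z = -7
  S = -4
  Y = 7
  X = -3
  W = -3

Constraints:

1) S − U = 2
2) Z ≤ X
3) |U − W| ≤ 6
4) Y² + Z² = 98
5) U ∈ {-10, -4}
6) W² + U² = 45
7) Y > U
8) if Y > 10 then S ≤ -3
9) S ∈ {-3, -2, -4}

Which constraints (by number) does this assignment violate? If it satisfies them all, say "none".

1) S − U = -4 − (-6) = 2 — holds.
2) Z = -7, X = -3; -7 ≤ -3 — holds.
3) |-6 − (-3)| = 3; 3 ≤ 6 — holds.
4) Y² + Z² = 7² + (-7)² = 49 + 49 = 98 — holds.
5) U = -6 is not in {-10, -4} — fails.
6) W² + U² = (-3)² + (-6)² = 9 + 36 = 45 — holds.
7) Y = 7, U = -6; 7 > -6 — holds.
8) Y = 7, not > 10; antecedent false, conditional vacuously true — holds.
9) S = -4 is in {-3, -2, -4} — holds.

Constraint 5 is violated.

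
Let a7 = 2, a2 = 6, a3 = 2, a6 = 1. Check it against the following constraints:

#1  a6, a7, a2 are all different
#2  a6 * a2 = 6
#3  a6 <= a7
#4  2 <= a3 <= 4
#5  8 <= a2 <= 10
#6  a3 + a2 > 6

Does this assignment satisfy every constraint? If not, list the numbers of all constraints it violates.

#1 values 1, 2, 6 are pairwise distinct  OK
#2 a6 * a2 = 1 * 6 = 6  OK
#3 a6 = 1, a7 = 2; 1 ≤ 2  OK
#4 a3 = 2 lies in [2, 4]  OK
#5 a2 = 6 is outside [8, 10]  FAIL
#6 a3 + a2 = 2 + 6 = 8; 8 > 6  OK

Constraint 5 is violated.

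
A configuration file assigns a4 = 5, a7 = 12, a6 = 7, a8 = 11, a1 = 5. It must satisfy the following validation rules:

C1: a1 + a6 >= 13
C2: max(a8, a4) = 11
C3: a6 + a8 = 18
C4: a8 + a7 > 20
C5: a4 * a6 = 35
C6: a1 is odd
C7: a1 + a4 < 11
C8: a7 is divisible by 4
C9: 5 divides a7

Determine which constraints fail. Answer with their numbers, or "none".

Constraints 1 and 9 do not hold.

C1: a1 + a6 = 5 + 7 = 12; 12 < 13, bound 13 not met — violated.
C2: max(11, 5) = 11 — OK.
C3: a6 + a8 = 7 + 11 = 18 — OK.
C4: a8 + a7 = 11 + 12 = 23; 23 > 20 — OK.
C5: a4 * a6 = 5 * 7 = 35 — OK.
C6: a1 = 5 is odd — OK.
C7: a1 + a4 = 5 + 5 = 10; 10 < 11 — OK.
C8: 12 / 4 = 3, so 4 divides 12 — OK.
C9: 12 = 5*2 + 2, so 5 does not divide 12 — violated.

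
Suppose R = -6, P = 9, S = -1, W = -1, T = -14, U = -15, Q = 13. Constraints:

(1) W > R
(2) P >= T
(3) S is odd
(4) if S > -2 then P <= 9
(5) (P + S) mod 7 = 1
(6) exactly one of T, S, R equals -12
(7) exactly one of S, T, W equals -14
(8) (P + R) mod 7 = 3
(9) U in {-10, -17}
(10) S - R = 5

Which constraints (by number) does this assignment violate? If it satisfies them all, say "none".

The assignment fails constraints 6, 9.

(1) W = -1, R = -6; -1 > -6 — holds.
(2) P = 9, T = -14; 9 ≥ -14 — holds.
(3) S = -1 is odd — holds.
(4) S = -1 > -2, so we need P ≤ 9; P = 9 ≤ 9 — holds.
(5) P + S = 8; 8 mod 7 = 1 — holds.
(6) T=-14, S=-1, R=-6; 0 of them equal -12, not exactly one — fails.
(7) S=-1, T=-14, W=-1; 1 of them equals -14 — holds.
(8) P + R = 3; 3 mod 7 = 3 — holds.
(9) U = -15 is not in {-10, -17} — fails.
(10) S - R = -1 - (-6) = 5 — holds.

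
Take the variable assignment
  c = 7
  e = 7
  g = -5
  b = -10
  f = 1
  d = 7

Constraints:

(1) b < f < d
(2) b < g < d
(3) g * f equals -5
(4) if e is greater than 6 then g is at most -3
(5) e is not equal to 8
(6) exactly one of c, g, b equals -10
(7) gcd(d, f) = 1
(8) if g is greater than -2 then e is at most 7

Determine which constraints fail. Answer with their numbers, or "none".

(1) values -10 < 1 < 7  true
(2) values -10 < -5 < 7  true
(3) g * f = -5 * 1 = -5  true
(4) e = 7 > 6, so we need g ≤ -3; g = -5 ≤ -3  true
(5) e = 7, and 7 ≠ 8  true
(6) c=7, g=-5, b=-10; 1 of them equals -10  true
(7) gcd(7, 1) = 1  true
(8) g = -5, not > -2; antecedent false, conditional vacuously true  true

None — every constraint holds.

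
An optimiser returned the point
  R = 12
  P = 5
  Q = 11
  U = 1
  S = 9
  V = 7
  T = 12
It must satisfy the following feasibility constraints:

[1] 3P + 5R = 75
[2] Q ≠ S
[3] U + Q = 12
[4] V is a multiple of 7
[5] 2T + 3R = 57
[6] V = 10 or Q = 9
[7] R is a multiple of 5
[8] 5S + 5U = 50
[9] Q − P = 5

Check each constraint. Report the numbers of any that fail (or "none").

[1] 3P + 5R = 3(5) + 5(12) = 75 — holds.
[2] Q = 11, S = 9; distinct — holds.
[3] U + Q = 1 + 11 = 12 — holds.
[4] 7 / 7 = 1, so 7 divides 7 — holds.
[5] 2T + 3R = 2(12) + 3(12) = 60, not 57 — does not hold.
[6] V = 7 ≠ 10 and Q = 11 ≠ 9; both disjuncts false — does not hold.
[7] 12 = 5×2 + 2, so 5 does not divide 12 — does not hold.
[8] 5S + 5U = 5(9) + 5(1) = 50 — holds.
[9] Q − P = 11 − 5 = 6, not 5 — does not hold.

Constraints 5, 6, 7, and 9 do not hold.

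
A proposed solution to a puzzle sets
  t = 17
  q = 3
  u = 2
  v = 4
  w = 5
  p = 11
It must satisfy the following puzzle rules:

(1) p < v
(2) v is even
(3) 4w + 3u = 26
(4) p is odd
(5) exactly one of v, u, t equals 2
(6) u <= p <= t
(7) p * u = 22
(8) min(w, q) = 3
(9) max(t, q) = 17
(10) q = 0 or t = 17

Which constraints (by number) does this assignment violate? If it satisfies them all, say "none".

(1) p = 11, v = 4; 11 ≥ 4 (want <) — violated.
(2) v = 4 is even — OK.
(3) 4w + 3u = 4(5) + 3(2) = 26 — OK.
(4) p = 11 is odd — OK.
(5) v=4, u=2, t=17; 1 of them equals 2 — OK.
(6) values 2 <= 11 <= 17 — OK.
(7) p * u = 11 * 2 = 22 — OK.
(8) min(5, 3) = 3 — OK.
(9) max(17, 3) = 17 — OK.
(10) q = 3 ≠ 0, but t = 17 = 17 (second disjunct) — OK.

No — constraint 1 is not satisfied.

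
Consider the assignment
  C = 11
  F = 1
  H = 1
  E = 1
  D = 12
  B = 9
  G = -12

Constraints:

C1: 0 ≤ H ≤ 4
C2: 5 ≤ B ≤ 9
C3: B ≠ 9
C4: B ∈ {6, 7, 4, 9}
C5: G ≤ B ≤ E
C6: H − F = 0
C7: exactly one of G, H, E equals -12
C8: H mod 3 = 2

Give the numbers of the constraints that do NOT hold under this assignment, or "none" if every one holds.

Constraints 3, 5, and 8 are violated.

C1: H = 1 lies in [0, 4] — OK.
C2: B = 9 lies in [5, 9] — OK.
C3: B = 9, but 9 is required to differ — violated.
C4: B = 9 is in {6, 7, 4, 9} — OK.
C5: values -12, 9, 1; B = 9 is not ≤ E = 1 — violated.
C6: H − F = 1 − 1 = 0 — OK.
C7: G=-12, H=1, E=1; 1 of them equals -12 — OK.
C8: 1 mod 3 = 1, not 2 — violated.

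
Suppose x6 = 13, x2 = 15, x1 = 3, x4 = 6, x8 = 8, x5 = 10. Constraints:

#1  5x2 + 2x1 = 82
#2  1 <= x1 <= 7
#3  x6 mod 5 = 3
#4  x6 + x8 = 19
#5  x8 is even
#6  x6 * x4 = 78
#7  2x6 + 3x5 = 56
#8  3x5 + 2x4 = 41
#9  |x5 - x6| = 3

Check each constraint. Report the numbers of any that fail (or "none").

#1 5x2 + 2x1 = 5(15) + 2(3) = 81, not 82  no
#2 x1 = 3 lies in [1, 7]  yes
#3 13 mod 5 = 3  yes
#4 x6 + x8 = 13 + 8 = 21, not 19  no
#5 x8 = 8 is even  yes
#6 x6 * x4 = 13 * 6 = 78  yes
#7 2x6 + 3x5 = 2(13) + 3(10) = 56  yes
#8 3x5 + 2x4 = 3(10) + 2(6) = 42, not 41  no
#9 |10 - 13| = 3  yes

Constraints 1, 4, and 8 are violated.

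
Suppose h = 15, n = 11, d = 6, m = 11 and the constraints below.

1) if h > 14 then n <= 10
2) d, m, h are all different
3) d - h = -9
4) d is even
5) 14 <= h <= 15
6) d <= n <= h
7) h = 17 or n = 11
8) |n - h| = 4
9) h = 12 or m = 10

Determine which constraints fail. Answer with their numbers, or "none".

Constraints 1, 9 are violated.

1) h = 15 > 14, so we need n ≤ 10; but n = 11 > 10 — violated.
2) values 6, 11, 15 are pairwise distinct — OK.
3) d - h = 6 - 15 = -9 — OK.
4) d = 6 is even — OK.
5) h = 15 lies in [14, 15] — OK.
6) values 6 <= 11 <= 15 — OK.
7) h = 15 ≠ 17, but n = 11 = 11 (second disjunct) — OK.
8) |11 - 15| = 4 — OK.
9) h = 15 ≠ 12 and m = 11 ≠ 10; both disjuncts false — violated.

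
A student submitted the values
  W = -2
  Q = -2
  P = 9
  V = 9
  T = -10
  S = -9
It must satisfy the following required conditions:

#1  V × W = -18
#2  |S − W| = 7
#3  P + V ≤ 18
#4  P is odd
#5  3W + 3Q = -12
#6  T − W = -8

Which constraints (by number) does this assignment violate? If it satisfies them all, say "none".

#1 V × W = 9 × (-2) = -18  ✓
#2 |-9 − (-2)| = 7  ✓
#3 P + V = 9 + 9 = 18; 18 ≤ 18  ✓
#4 P = 9 is odd  ✓
#5 3W + 3Q = 3(-2) + 3(-2) = -12  ✓
#6 T − W = -10 − (-2) = -8  ✓

Yes — all constraints hold.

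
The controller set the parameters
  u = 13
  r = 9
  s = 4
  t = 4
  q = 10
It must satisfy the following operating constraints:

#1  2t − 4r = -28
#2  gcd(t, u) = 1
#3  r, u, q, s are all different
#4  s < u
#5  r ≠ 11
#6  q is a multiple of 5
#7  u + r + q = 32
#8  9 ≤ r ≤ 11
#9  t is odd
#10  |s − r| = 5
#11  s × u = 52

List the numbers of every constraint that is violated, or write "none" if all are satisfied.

#1 2t − 4r = 2(4) − 4(9) = -28 — holds.
#2 gcd(4, 13) = 1 — holds.
#3 values 9, 13, 10, 4 are pairwise distinct — holds.
#4 s = 4, u = 13; 4 < 13 — holds.
#5 r = 9, and 9 ≠ 11 — holds.
#6 10 / 5 = 2, so 5 divides 10 — holds.
#7 u + r + q = 13 + 9 + 10 = 32 — holds.
#8 r = 9 lies in [9, 11] — holds.
#9 t = 4 is even — does not hold.
#10 |4 − 9| = 5 — holds.
#11 s × u = 4 × 13 = 52 — holds.

Violated: 9.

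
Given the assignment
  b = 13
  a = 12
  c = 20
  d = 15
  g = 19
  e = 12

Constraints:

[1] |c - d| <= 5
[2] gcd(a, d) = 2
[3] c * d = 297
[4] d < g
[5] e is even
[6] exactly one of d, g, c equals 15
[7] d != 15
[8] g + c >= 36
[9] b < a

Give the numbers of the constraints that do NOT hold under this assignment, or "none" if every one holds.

Constraints 2, 3, 7, and 9 are violated.

[1] |20 - 15| = 5; 5 ≤ 5  yes
[2] gcd(12, 15) = 3, not 2  no
[3] c * d = 20 * 15 = 300, not 297  no
[4] d = 15, g = 19; 15 < 19  yes
[5] e = 12 is even  yes
[6] d=15, g=19, c=20; 1 of them equals 15  yes
[7] d = 15, but 15 is required to differ  no
[8] g + c = 19 + 20 = 39; 39 ≥ 36  yes
[9] b = 13, a = 12; 13 ≥ 12 (want <)  no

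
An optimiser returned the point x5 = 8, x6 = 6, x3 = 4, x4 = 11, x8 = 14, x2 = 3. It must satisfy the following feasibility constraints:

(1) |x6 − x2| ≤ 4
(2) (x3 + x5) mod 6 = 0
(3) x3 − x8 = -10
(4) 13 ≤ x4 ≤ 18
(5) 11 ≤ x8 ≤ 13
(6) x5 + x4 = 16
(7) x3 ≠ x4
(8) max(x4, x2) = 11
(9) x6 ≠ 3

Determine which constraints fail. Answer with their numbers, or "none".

The assignment fails constraints 4, 5, and 6.

(1) |6 − 3| = 3; 3 ≤ 4  true
(2) x3 + x5 = 12; 12 mod 6 = 0  true
(3) x3 − x8 = 4 − 14 = -10  true
(4) x4 = 11 is outside [13, 18]  false
(5) x8 = 14 is outside [11, 13]  false
(6) x5 + x4 = 8 + 11 = 19, not 16  false
(7) x3 = 4, x4 = 11; distinct  true
(8) max(11, 3) = 11  true
(9) x6 = 6, and 6 ≠ 3  true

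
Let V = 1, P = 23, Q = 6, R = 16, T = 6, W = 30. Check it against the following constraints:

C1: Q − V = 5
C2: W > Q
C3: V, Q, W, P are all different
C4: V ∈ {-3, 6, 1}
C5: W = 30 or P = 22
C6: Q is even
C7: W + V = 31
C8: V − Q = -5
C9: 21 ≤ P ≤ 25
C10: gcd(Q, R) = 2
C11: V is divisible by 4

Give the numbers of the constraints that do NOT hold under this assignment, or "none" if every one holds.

C1: Q − V = 6 − 1 = 5 — holds.
C2: W = 30, Q = 6; 30 > 6 — holds.
C3: values 1, 6, 30, 23 are pairwise distinct — holds.
C4: V = 1 is in {-3, 6, 1} — holds.
C5: W = 30 = 30 (first disjunct) — holds.
C6: Q = 6 is even — holds.
C7: W + V = 30 + 1 = 31 — holds.
C8: V − Q = 1 − 6 = -5 — holds.
C9: P = 23 lies in [21, 25] — holds.
C10: gcd(6, 16) = 2 — holds.
C11: 1 = 4×0 + 1, so 4 does not divide 1 — fails.

The assignment fails constraint 11.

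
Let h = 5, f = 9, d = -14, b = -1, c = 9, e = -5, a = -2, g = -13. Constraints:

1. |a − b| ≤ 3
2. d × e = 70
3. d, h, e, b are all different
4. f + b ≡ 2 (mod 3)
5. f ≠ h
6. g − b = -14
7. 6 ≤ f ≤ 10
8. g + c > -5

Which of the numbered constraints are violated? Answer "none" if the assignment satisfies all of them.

1. |-2 − (-1)| = 1; 1 ≤ 3 — satisfied.
2. d × e = -14 × (-5) = 70 — satisfied.
3. values -14, 5, -5, -1 are pairwise distinct — satisfied.
4. f + b = 8; 8 mod 3 = 2 — satisfied.
5. f = 9, h = 5; distinct — satisfied.
6. g − b = -13 − (-1) = -12, not -14 — violated.
7. f = 9 lies in [6, 10] — satisfied.
8. g + c = -13 + 9 = -4; -4 > -5 — satisfied.

The assignment fails constraint 6.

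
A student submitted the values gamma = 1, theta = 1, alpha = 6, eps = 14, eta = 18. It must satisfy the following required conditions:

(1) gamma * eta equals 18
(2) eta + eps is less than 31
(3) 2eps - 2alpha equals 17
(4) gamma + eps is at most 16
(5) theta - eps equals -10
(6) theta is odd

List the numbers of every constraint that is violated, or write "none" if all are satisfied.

(1) gamma * eta = 1 * 18 = 18  holds
(2) eta + eps = 18 + 14 = 32; 32 ≥ 31, bound 31 not met  fails
(3) 2eps - 2alpha = 2(14) - 2(6) = 16, not 17  fails
(4) gamma + eps = 1 + 14 = 15; 15 ≤ 16  holds
(5) theta - eps = 1 - 14 = -13, not -10  fails
(6) theta = 1 is odd  holds

No — constraints 2, 3, 5 are not satisfied.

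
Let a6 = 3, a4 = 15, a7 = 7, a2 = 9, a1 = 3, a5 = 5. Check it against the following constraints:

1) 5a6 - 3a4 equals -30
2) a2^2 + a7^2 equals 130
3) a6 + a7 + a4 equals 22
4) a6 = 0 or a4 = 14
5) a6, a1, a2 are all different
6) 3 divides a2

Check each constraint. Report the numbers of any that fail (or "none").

The assignment fails constraints 3, 4, and 5.

1) 5a6 - 3a4 = 5(3) - 3(15) = -30  OK
2) a2^2 + a7^2 = 9^2 + 7^2 = 81 + 49 = 130  OK
3) a6 + a7 + a4 = 3 + 7 + 15 = 25, not 22  FAIL
4) a6 = 3 ≠ 0 and a4 = 15 ≠ 14; both disjuncts false  FAIL
5) a6 = a1 = 3, not all different  FAIL
6) 9 / 3 = 3, so 3 divides 9  OK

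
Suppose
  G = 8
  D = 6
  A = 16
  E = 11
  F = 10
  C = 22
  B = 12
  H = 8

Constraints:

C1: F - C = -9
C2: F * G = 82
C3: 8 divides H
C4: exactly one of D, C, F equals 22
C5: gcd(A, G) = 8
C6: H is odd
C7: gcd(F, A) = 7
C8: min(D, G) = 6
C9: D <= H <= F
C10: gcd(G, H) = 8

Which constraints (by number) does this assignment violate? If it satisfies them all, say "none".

C1: F - C = 10 - 22 = -12, not -9  ✗
C2: F * G = 10 * 8 = 80, not 82  ✗
C3: 8 / 8 = 1, so 8 divides 8  ✓
C4: D=6, C=22, F=10; 1 of them equals 22  ✓
C5: gcd(16, 8) = 8  ✓
C6: H = 8 is even  ✗
C7: gcd(10, 16) = 2, not 7  ✗
C8: min(6, 8) = 6  ✓
C9: values 6 <= 8 <= 10  ✓
C10: gcd(8, 8) = 8  ✓

No — constraints 1, 2, 6, and 7 are not satisfied.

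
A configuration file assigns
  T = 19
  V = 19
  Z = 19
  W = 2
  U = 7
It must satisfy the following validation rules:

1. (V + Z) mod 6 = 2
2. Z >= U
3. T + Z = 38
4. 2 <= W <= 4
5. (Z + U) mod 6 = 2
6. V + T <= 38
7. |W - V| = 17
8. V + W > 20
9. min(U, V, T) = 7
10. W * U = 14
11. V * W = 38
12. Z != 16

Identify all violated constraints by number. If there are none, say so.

1. V + Z = 38; 38 mod 6 = 2  ✔
2. Z = 19, U = 7; 19 ≥ 7  ✔
3. T + Z = 19 + 19 = 38  ✔
4. W = 2 lies in [2, 4]  ✔
5. Z + U = 26; 26 mod 6 = 2  ✔
6. V + T = 19 + 19 = 38; 38 ≤ 38  ✔
7. |2 - 19| = 17  ✔
8. V + W = 19 + 2 = 21; 21 > 20  ✔
9. min(7, 19, 19) = 7  ✔
10. W * U = 2 * 7 = 14  ✔
11. V * W = 19 * 2 = 38  ✔
12. Z = 19, and 19 ≠ 16  ✔

All constraints are satisfied.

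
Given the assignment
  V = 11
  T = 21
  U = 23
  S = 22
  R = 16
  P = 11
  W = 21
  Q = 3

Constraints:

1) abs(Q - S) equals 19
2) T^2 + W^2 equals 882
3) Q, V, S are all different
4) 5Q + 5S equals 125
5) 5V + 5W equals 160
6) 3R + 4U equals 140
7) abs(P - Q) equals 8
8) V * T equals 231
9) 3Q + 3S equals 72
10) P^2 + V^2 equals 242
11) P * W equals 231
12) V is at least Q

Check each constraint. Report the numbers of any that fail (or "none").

1) abs(3 - 22) = 19  OK
2) T^2 + W^2 = 21^2 + 21^2 = 441 + 441 = 882  OK
3) values 3, 11, 22 are pairwise distinct  OK
4) 5Q + 5S = 5(3) + 5(22) = 125  OK
5) 5V + 5W = 5(11) + 5(21) = 160  OK
6) 3R + 4U = 3(16) + 4(23) = 140  OK
7) abs(11 - 3) = 8  OK
8) V * T = 11 * 21 = 231  OK
9) 3Q + 3S = 3(3) + 3(22) = 75, not 72  FAIL
10) P^2 + V^2 = 11^2 + 11^2 = 121 + 121 = 242  OK
11) P * W = 11 * 21 = 231  OK
12) V = 11, Q = 3; 11 ≥ 3  OK

The assignment fails constraint 9.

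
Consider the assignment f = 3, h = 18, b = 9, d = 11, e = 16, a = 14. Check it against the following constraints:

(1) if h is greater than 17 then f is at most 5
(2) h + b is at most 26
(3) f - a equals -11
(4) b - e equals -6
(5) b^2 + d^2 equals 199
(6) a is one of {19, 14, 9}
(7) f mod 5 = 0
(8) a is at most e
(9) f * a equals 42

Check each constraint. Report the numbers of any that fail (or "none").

(1) h = 18 > 17, so we need f ≤ 5; f = 3 ≤ 5 — satisfied.
(2) h + b = 18 + 9 = 27; 27 > 26, bound 26 not met — violated.
(3) f - a = 3 - 14 = -11 — satisfied.
(4) b - e = 9 - 16 = -7, not -6 — violated.
(5) b^2 + d^2 = 9^2 + 11^2 = 81 + 121 = 202, not 199 — violated.
(6) a = 14 is in {19, 14, 9} — satisfied.
(7) 3 mod 5 = 3, not 0 — violated.
(8) a = 14, e = 16; 14 ≤ 16 — satisfied.
(9) f * a = 3 * 14 = 42 — satisfied.

Constraints 2, 4, 5, and 7 do not hold.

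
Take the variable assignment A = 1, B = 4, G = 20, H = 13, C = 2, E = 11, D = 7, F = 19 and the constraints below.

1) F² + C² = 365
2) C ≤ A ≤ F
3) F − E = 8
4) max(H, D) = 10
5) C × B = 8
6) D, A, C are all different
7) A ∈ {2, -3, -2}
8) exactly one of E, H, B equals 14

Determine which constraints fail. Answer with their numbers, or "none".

The assignment fails constraints 2, 4, 7, and 8.

1) F² + C² = 19² + 2² = 361 + 4 = 365 — holds.
2) values 2, 1, 19; C = 2 is not ≤ A = 1 — does not hold.
3) F − E = 19 − 11 = 8 — holds.
4) max(13, 7) = 13, not 10 — does not hold.
5) C × B = 2 × 4 = 8 — holds.
6) values 7, 1, 2 are pairwise distinct — holds.
7) A = 1 is not in {2, -3, -2} — does not hold.
8) E=11, H=13, B=4; 0 of them equal 14, not exactly one — does not hold.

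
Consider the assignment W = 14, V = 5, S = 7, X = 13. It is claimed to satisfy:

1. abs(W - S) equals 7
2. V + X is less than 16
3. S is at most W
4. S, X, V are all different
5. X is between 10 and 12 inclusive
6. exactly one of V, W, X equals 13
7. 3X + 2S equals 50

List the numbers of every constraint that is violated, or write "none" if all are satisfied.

1. abs(14 - 7) = 7  holds
2. V + X = 5 + 13 = 18; 18 ≥ 16, bound 16 not met  fails
3. S = 7, W = 14; 7 ≤ 14  holds
4. values 7, 13, 5 are pairwise distinct  holds
5. X = 13 is outside [10, 12]  fails
6. V=5, W=14, X=13; 1 of them equals 13  holds
7. 3X + 2S = 3(13) + 2(7) = 53, not 50  fails

Constraints 2, 5, and 7 are violated.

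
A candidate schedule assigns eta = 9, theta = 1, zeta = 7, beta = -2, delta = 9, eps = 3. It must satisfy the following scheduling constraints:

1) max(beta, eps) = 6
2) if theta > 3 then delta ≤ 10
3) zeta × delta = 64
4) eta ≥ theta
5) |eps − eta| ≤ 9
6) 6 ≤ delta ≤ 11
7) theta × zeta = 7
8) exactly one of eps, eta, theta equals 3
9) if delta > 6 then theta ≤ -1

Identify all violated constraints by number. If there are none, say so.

1) max(-2, 3) = 3, not 6 — fails.
2) theta = 1, not > 3; antecedent false, conditional vacuously true — holds.
3) zeta × delta = 7 × 9 = 63, not 64 — fails.
4) eta = 9, theta = 1; 9 ≥ 1 — holds.
5) |3 − 9| = 6; 6 ≤ 9 — holds.
6) delta = 9 lies in [6, 11] — holds.
7) theta × zeta = 1 × 7 = 7 — holds.
8) eps=3, eta=9, theta=1; 1 of them equals 3 — holds.
9) delta = 9 > 6, so we need theta ≤ -1; but theta = 1 > -1 — fails.

The assignment fails constraints 1, 3, and 9.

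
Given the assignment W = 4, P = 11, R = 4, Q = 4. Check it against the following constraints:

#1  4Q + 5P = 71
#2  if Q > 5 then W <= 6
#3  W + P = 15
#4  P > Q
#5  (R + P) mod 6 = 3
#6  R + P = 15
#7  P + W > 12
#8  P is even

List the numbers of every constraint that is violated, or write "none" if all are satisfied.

#1 4Q + 5P = 4(4) + 5(11) = 71 — OK.
#2 Q = 4, not > 5; antecedent false, conditional vacuously true — OK.
#3 W + P = 4 + 11 = 15 — OK.
#4 P = 11, Q = 4; 11 > 4 — OK.
#5 R + P = 15; 15 mod 6 = 3 — OK.
#6 R + P = 4 + 11 = 15 — OK.
#7 P + W = 11 + 4 = 15; 15 > 12 — OK.
#8 P = 11 is odd — violated.

Violated: 8.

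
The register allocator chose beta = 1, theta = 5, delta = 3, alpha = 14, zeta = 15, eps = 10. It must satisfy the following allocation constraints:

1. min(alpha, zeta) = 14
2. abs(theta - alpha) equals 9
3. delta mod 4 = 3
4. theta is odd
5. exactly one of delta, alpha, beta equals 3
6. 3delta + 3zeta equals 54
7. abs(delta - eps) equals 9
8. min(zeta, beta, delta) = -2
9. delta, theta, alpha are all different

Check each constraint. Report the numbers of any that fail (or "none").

1. min(14, 15) = 14 — holds.
2. abs(5 - 14) = 9 — holds.
3. 3 mod 4 = 3 — holds.
4. theta = 5 is odd — holds.
5. delta=3, alpha=14, beta=1; 1 of them equals 3 — holds.
6. 3delta + 3zeta = 3(3) + 3(15) = 54 — holds.
7. abs(3 - 10) = 7, not 9 — fails.
8. min(15, 1, 3) = 1, not -2 — fails.
9. values 3, 5, 14 are pairwise distinct — holds.

No — constraints 7 and 8 are not satisfied.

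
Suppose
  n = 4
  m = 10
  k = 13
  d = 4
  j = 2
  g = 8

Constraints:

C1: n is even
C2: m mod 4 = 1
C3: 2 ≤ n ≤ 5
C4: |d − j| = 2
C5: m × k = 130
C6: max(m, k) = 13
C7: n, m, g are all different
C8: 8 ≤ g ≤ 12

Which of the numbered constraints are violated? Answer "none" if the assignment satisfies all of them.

Constraint 2 is violated.

C1: n = 4 is even — satisfied.
C2: 10 mod 4 = 2, not 1 — violated.
C3: n = 4 lies in [2, 5] — satisfied.
C4: |4 − 2| = 2 — satisfied.
C5: m × k = 10 × 13 = 130 — satisfied.
C6: max(10, 13) = 13 — satisfied.
C7: values 4, 10, 8 are pairwise distinct — satisfied.
C8: g = 8 lies in [8, 12] — satisfied.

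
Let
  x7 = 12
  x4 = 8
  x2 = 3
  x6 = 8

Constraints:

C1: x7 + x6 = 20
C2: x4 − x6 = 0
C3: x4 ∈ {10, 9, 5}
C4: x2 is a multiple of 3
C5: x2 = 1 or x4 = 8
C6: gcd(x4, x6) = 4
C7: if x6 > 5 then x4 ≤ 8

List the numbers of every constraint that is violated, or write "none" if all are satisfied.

Constraints 3 and 6 do not hold.

C1: x7 + x6 = 12 + 8 = 20 — OK.
C2: x4 − x6 = 8 − 8 = 0 — OK.
C3: x4 = 8 is not in {10, 9, 5} — violated.
C4: 3 / 3 = 1, so 3 divides 3 — OK.
C5: x2 = 3 ≠ 1, but x4 = 8 = 8 (second disjunct) — OK.
C6: gcd(8, 8) = 8, not 4 — violated.
C7: x6 = 8 > 5, so we need x4 ≤ 8; x4 = 8 ≤ 8 — OK.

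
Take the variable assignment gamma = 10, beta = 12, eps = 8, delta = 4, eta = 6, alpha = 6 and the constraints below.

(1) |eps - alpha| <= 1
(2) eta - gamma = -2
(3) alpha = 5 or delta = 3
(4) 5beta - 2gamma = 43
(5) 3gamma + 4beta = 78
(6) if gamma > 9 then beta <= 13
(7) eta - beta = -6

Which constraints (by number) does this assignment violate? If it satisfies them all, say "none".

(1) |8 - 6| = 2; 2 > 1, exceeds bound 1  ✗
(2) eta - gamma = 6 - 10 = -4, not -2  ✗
(3) alpha = 6 ≠ 5 and delta = 4 ≠ 3; both disjuncts false  ✗
(4) 5beta - 2gamma = 5(12) - 2(10) = 40, not 43  ✗
(5) 3gamma + 4beta = 3(10) + 4(12) = 78  ✓
(6) gamma = 10 > 9, so we need beta ≤ 13; beta = 12 ≤ 13  ✓
(7) eta - beta = 6 - 12 = -6  ✓

Constraints 1, 2, 3, 4 do not hold.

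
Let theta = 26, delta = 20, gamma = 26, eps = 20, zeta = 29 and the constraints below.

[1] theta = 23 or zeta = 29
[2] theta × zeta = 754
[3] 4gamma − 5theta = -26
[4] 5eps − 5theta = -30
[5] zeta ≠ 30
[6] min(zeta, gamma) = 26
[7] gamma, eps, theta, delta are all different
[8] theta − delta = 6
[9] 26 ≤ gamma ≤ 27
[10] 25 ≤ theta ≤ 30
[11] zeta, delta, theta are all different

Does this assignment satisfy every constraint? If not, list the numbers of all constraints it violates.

[1] theta = 26 ≠ 23, but zeta = 29 = 29 (second disjunct) — holds.
[2] theta × zeta = 26 × 29 = 754 — holds.
[3] 4gamma − 5theta = 4(26) − 5(26) = -26 — holds.
[4] 5eps − 5theta = 5(20) − 5(26) = -30 — holds.
[5] zeta = 29, and 29 ≠ 30 — holds.
[6] min(29, 26) = 26 — holds.
[7] gamma = theta = 26, not all different — does not hold.
[8] theta − delta = 26 − 20 = 6 — holds.
[9] gamma = 26 lies in [26, 27] — holds.
[10] theta = 26 lies in [25, 30] — holds.
[11] values 29, 20, 26 are pairwise distinct — holds.

No — constraint 7 is not satisfied.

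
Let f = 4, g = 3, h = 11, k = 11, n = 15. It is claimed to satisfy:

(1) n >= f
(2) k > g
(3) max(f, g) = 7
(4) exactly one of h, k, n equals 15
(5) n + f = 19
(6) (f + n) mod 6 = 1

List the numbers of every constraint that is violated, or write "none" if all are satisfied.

No — constraint 3 is not satisfied.

(1) n = 15, f = 4; 15 ≥ 4 — satisfied.
(2) k = 11, g = 3; 11 > 3 — satisfied.
(3) max(4, 3) = 4, not 7 — violated.
(4) h=11, k=11, n=15; 1 of them equals 15 — satisfied.
(5) n + f = 15 + 4 = 19 — satisfied.
(6) f + n = 19; 19 mod 6 = 1 — satisfied.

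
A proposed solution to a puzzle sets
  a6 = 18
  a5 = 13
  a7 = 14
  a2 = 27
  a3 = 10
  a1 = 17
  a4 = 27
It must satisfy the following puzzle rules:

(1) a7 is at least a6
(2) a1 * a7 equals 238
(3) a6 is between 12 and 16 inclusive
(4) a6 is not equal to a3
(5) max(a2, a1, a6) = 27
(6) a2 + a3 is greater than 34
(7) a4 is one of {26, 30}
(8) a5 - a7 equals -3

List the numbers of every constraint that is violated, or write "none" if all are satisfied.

(1) a7 = 14, a6 = 18; 14 < 18 (want ≥) — does not hold.
(2) a1 * a7 = 17 * 14 = 238 — holds.
(3) a6 = 18 is outside [12, 16] — does not hold.
(4) a6 = 18, a3 = 10; distinct — holds.
(5) max(27, 17, 18) = 27 — holds.
(6) a2 + a3 = 27 + 10 = 37; 37 > 34 — holds.
(7) a4 = 27 is not in {26, 30} — does not hold.
(8) a5 - a7 = 13 - 14 = -1, not -3 — does not hold.

Violated: 1, 3, 7, 8.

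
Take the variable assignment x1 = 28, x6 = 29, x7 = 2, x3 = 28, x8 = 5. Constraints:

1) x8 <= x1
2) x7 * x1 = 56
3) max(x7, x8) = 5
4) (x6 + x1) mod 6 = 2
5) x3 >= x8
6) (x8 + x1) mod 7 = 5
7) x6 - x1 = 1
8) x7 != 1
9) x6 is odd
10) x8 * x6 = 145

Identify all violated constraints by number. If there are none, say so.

No — constraint 4 is not satisfied.

1) x8 = 5, x1 = 28; 5 ≤ 28  ✔
2) x7 * x1 = 2 * 28 = 56  ✔
3) max(2, 5) = 5  ✔
4) x6 + x1 = 57; 57 mod 6 = 3, not 2  ✘
5) x3 = 28, x8 = 5; 28 ≥ 5  ✔
6) x8 + x1 = 33; 33 mod 7 = 5  ✔
7) x6 - x1 = 29 - 28 = 1  ✔
8) x7 = 2, and 2 ≠ 1  ✔
9) x6 = 29 is odd  ✔
10) x8 * x6 = 5 * 29 = 145  ✔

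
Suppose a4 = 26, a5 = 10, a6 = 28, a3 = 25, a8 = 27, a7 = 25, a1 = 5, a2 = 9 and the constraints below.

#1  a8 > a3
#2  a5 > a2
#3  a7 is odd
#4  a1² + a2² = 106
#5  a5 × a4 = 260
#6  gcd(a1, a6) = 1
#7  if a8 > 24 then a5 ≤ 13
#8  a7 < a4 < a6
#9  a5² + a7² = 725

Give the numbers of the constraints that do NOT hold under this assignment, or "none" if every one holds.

#1 a8 = 27, a3 = 25; 27 > 25 — holds.
#2 a5 = 10, a2 = 9; 10 > 9 — holds.
#3 a7 = 25 is odd — holds.
#4 a1² + a2² = 5² + 9² = 25 + 81 = 106 — holds.
#5 a5 × a4 = 10 × 26 = 260 — holds.
#6 gcd(5, 28) = 1 — holds.
#7 a8 = 27 > 24, so we need a5 ≤ 13; a5 = 10 ≤ 13 — holds.
#8 values 25 < 26 < 28 — holds.
#9 a5² + a7² = 10² + 25² = 100 + 625 = 725 — holds.

Yes — all constraints hold.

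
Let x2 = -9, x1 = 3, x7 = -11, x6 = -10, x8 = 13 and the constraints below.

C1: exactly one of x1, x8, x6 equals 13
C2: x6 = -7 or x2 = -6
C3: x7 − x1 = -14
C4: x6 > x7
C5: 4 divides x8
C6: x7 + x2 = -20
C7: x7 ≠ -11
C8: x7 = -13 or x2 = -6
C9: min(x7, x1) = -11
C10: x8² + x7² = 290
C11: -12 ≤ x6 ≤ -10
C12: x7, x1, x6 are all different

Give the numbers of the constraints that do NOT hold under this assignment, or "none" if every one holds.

C1: x1=3, x8=13, x6=-10; 1 of them equals 13  holds
C2: x6 = -10 ≠ -7 and x2 = -9 ≠ -6; both disjuncts false  fails
C3: x7 − x1 = -11 − 3 = -14  holds
C4: x6 = -10, x7 = -11; -10 > -11  holds
C5: 13 = 4×3 + 1, so 4 does not divide 13  fails
C6: x7 + x2 = -11 + (-9) = -20  holds
C7: x7 = -11, but -11 is required to differ  fails
C8: x7 = -11 ≠ -13 and x2 = -9 ≠ -6; both disjuncts false  fails
C9: min(-11, 3) = -11  holds
C10: x8² + x7² = 13² + (-11)² = 169 + 121 = 290  holds
C11: x6 = -10 lies in [-12, -10]  holds
C12: values -11, 3, -10 are pairwise distinct  holds

Constraints 2, 5, 7, and 8 are violated.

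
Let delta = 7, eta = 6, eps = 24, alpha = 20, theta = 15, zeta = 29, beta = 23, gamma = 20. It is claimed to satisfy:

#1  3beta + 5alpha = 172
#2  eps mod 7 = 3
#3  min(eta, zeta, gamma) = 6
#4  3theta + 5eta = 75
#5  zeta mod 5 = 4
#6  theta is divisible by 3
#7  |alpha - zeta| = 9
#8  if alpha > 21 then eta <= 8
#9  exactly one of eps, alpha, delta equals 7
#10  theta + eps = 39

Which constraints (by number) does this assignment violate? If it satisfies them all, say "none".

#1 3beta + 5alpha = 3(23) + 5(20) = 169, not 172  ✗
#2 24 mod 7 = 3  ✓
#3 min(6, 29, 20) = 6  ✓
#4 3theta + 5eta = 3(15) + 5(6) = 75  ✓
#5 29 mod 5 = 4  ✓
#6 15 / 3 = 5, so 3 divides 15  ✓
#7 |20 - 29| = 9  ✓
#8 alpha = 20, not > 21; antecedent false, conditional vacuously true  ✓
#9 eps=24, alpha=20, delta=7; 1 of them equals 7  ✓
#10 theta + eps = 15 + 24 = 39  ✓

Constraint 1 does not hold.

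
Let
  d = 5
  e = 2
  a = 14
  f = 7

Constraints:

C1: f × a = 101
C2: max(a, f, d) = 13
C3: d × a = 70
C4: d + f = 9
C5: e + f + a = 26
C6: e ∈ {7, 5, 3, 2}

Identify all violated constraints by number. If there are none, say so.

C1: f × a = 7 × 14 = 98, not 101  FAIL
C2: max(14, 7, 5) = 14, not 13  FAIL
C3: d × a = 5 × 14 = 70  OK
C4: d + f = 5 + 7 = 12, not 9  FAIL
C5: e + f + a = 2 + 7 + 14 = 23, not 26  FAIL
C6: e = 2 is in {7, 5, 3, 2}  OK

Constraints 1, 2, 4, and 5 are violated.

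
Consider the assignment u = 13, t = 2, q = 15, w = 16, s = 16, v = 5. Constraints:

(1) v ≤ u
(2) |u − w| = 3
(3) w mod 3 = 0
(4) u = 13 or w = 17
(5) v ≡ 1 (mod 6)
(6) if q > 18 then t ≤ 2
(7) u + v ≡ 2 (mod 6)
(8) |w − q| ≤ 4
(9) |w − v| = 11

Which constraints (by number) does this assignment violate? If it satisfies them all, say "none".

(1) v = 5, u = 13; 5 ≤ 13  ✓
(2) |13 − 16| = 3  ✓
(3) 16 mod 3 = 1, not 0  ✗
(4) u = 13 = 13 (first disjunct)  ✓
(5) 5 mod 6 = 5, not 1  ✗
(6) q = 15, not > 18; antecedent false, conditional vacuously true  ✓
(7) u + v = 18; 18 mod 6 = 0, not 2  ✗
(8) |16 − 15| = 1; 1 ≤ 4  ✓
(9) |16 − 5| = 11  ✓

Constraints 3, 5, and 7 are violated.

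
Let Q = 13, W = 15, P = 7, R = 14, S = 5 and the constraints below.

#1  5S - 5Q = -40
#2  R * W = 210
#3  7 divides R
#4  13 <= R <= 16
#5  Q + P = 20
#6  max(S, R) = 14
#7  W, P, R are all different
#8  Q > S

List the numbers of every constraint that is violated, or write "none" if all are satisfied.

No violations.

#1 5S - 5Q = 5(5) - 5(13) = -40 — OK.
#2 R * W = 14 * 15 = 210 — OK.
#3 14 / 7 = 2, so 7 divides 14 — OK.
#4 R = 14 lies in [13, 16] — OK.
#5 Q + P = 13 + 7 = 20 — OK.
#6 max(5, 14) = 14 — OK.
#7 values 15, 7, 14 are pairwise distinct — OK.
#8 Q = 13, S = 5; 13 > 5 — OK.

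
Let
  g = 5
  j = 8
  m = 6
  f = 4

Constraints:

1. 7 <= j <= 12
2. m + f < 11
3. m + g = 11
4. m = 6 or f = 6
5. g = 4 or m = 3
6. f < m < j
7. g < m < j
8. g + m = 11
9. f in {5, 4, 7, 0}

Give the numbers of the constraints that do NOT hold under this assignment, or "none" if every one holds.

1. j = 8 lies in [7, 12]  ✓
2. m + f = 6 + 4 = 10; 10 < 11  ✓
3. m + g = 6 + 5 = 11  ✓
4. m = 6 = 6 (first disjunct)  ✓
5. g = 5 ≠ 4 and m = 6 ≠ 3; both disjuncts false  ✗
6. values 4 < 6 < 8  ✓
7. values 5 < 6 < 8  ✓
8. g + m = 5 + 6 = 11  ✓
9. f = 4 is in {5, 4, 7, 0}  ✓

Violated: 5.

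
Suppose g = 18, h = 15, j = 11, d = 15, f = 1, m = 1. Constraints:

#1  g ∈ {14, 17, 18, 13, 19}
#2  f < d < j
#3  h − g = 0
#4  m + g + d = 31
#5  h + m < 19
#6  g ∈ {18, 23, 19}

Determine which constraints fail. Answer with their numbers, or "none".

Constraints 2, 3, and 4 are violated.

#1 g = 18 is in {14, 17, 18, 13, 19}  ✔
#2 values 1, 15, 11; d = 15 is not < j = 11  ✘
#3 h − g = 15 − 18 = -3, not 0  ✘
#4 m + g + d = 1 + 18 + 15 = 34, not 31  ✘
#5 h + m = 15 + 1 = 16; 16 < 19  ✔
#6 g = 18 is in {18, 23, 19}  ✔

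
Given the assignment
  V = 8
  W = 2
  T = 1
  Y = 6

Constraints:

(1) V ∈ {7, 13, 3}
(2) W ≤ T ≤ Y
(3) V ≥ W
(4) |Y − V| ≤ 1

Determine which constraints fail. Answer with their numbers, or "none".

(1) V = 8 is not in {7, 13, 3}  fails
(2) values 2, 1, 6; W = 2 is not ≤ T = 1  fails
(3) V = 8, W = 2; 8 ≥ 2  holds
(4) |6 − 8| = 2; 2 > 1, exceeds bound 1  fails

The assignment fails constraints 1, 2, and 4.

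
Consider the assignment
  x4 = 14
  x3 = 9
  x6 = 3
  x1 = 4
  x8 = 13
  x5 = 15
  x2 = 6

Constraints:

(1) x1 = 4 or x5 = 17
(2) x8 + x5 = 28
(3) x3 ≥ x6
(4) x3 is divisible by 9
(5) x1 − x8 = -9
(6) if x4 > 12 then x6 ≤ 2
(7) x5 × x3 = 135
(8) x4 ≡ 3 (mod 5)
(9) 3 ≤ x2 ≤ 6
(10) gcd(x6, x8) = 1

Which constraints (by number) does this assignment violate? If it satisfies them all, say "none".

No — constraints 6 and 8 are not satisfied.

(1) x1 = 4 = 4 (first disjunct) — holds.
(2) x8 + x5 = 13 + 15 = 28 — holds.
(3) x3 = 9, x6 = 3; 9 ≥ 3 — holds.
(4) 9 / 9 = 1, so 9 divides 9 — holds.
(5) x1 − x8 = 4 − 13 = -9 — holds.
(6) x4 = 14 > 12, so we need x6 ≤ 2; but x6 = 3 > 2 — fails.
(7) x5 × x3 = 15 × 9 = 135 — holds.
(8) 14 mod 5 = 4, not 3 — fails.
(9) x2 = 6 lies in [3, 6] — holds.
(10) gcd(3, 13) = 1 — holds.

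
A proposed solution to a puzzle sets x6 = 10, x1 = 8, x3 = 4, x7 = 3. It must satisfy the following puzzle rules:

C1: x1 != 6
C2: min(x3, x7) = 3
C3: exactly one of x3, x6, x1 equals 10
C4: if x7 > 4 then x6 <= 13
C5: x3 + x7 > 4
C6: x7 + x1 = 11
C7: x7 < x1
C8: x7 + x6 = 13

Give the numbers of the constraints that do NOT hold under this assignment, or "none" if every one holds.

C1: x1 = 8, and 8 ≠ 6  true
C2: min(4, 3) = 3  true
C3: x3=4, x6=10, x1=8; 1 of them equals 10  true
C4: x7 = 3, not > 4; antecedent false, conditional vacuously true  true
C5: x3 + x7 = 4 + 3 = 7; 7 > 4  true
C6: x7 + x1 = 3 + 8 = 11  true
C7: x7 = 3, x1 = 8; 3 < 8  true
C8: x7 + x6 = 3 + 10 = 13  true

No violations.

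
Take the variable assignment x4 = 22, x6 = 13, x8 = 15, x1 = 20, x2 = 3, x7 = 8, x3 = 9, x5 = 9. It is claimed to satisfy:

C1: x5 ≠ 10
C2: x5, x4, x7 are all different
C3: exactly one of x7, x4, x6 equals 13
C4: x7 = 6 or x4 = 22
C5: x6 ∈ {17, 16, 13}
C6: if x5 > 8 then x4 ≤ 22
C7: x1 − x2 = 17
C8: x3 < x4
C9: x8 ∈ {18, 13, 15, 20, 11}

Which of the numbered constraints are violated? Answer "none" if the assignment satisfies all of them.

C1: x5 = 9, and 9 ≠ 10  OK
C2: values 9, 22, 8 are pairwise distinct  OK
C3: x7=8, x4=22, x6=13; 1 of them equals 13  OK
C4: x7 = 8 ≠ 6, but x4 = 22 = 22 (second disjunct)  OK
C5: x6 = 13 is in {17, 16, 13}  OK
C6: x5 = 9 > 8, so we need x4 ≤ 22; x4 = 22 ≤ 22  OK
C7: x1 − x2 = 20 − 3 = 17  OK
C8: x3 = 9, x4 = 22; 9 < 22  OK
C9: x8 = 15 is in {18, 13, 15, 20, 11}  OK

None — every constraint holds.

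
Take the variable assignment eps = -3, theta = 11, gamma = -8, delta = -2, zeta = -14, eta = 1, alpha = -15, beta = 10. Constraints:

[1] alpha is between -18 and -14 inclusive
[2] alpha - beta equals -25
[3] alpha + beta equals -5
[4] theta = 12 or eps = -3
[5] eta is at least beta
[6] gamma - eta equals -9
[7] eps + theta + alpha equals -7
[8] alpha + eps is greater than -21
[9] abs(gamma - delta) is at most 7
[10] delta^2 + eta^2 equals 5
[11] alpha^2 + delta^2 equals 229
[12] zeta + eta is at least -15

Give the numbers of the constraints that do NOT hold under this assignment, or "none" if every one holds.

[1] alpha = -15 lies in [-18, -14] — holds.
[2] alpha - beta = -15 - 10 = -25 — holds.
[3] alpha + beta = -15 + 10 = -5 — holds.
[4] theta = 11 ≠ 12, but eps = -3 = -3 (second disjunct) — holds.
[5] eta = 1, beta = 10; 1 < 10 (want ≥) — fails.
[6] gamma - eta = -8 - 1 = -9 — holds.
[7] eps + theta + alpha = -3 + 11 + (-15) = -7 — holds.
[8] alpha + eps = -15 + (-3) = -18; -18 > -21 — holds.
[9] abs(-8 - (-2)) = 6; 6 ≤ 7 — holds.
[10] delta^2 + eta^2 = (-2)^2 + 1^2 = 4 + 1 = 5 — holds.
[11] alpha^2 + delta^2 = (-15)^2 + (-2)^2 = 225 + 4 = 229 — holds.
[12] zeta + eta = -14 + 1 = -13; -13 ≥ -15 — holds.

The assignment fails constraint 5.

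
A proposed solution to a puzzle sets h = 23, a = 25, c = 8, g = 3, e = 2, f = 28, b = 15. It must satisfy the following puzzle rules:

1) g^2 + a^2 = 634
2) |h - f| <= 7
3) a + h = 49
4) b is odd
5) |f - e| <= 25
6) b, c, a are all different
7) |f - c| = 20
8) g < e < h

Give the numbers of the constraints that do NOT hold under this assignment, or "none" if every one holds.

Constraints 3, 5, and 8 do not hold.

1) g^2 + a^2 = 3^2 + 25^2 = 9 + 625 = 634 — OK.
2) |23 - 28| = 5; 5 ≤ 7 — OK.
3) a + h = 25 + 23 = 48, not 49 — violated.
4) b = 15 is odd — OK.
5) |28 - 2| = 26; 26 > 25, exceeds bound 25 — violated.
6) values 15, 8, 25 are pairwise distinct — OK.
7) |28 - 8| = 20 — OK.
8) values 3, 2, 23; g = 3 is not < e = 2 — violated.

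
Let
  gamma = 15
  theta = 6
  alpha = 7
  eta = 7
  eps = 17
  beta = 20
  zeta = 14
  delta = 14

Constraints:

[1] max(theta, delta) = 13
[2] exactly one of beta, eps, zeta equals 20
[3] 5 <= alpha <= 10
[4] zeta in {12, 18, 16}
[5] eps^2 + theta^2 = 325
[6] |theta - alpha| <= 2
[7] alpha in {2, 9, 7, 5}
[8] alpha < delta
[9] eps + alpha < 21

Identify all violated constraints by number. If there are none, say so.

[1] max(6, 14) = 14, not 13  FAIL
[2] beta=20, eps=17, zeta=14; 1 of them equals 20  OK
[3] alpha = 7 lies in [5, 10]  OK
[4] zeta = 14 is not in {12, 18, 16}  FAIL
[5] eps^2 + theta^2 = 17^2 + 6^2 = 289 + 36 = 325  OK
[6] |6 - 7| = 1; 1 ≤ 2  OK
[7] alpha = 7 is in {2, 9, 7, 5}  OK
[8] alpha = 7, delta = 14; 7 < 14  OK
[9] eps + alpha = 17 + 7 = 24; 24 ≥ 21, bound 21 not met  FAIL

The assignment fails constraints 1, 4, 9.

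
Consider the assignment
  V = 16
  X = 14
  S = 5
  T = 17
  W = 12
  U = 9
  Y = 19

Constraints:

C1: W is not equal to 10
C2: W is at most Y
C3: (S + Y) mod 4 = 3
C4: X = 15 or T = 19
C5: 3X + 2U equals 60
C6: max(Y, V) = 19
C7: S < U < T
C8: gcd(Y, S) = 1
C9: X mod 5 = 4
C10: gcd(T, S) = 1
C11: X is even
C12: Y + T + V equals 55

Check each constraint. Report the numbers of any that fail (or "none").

Violated: 3, 4, and 12.

C1: W = 12, and 12 ≠ 10 — holds.
C2: W = 12, Y = 19; 12 ≤ 19 — holds.
C3: S + Y = 24; 24 mod 4 = 0, not 3 — does not hold.
C4: X = 14 ≠ 15 and T = 17 ≠ 19; both disjuncts false — does not hold.
C5: 3X + 2U = 3(14) + 2(9) = 60 — holds.
C6: max(19, 16) = 19 — holds.
C7: values 5 < 9 < 17 — holds.
C8: gcd(19, 5) = 1 — holds.
C9: 14 mod 5 = 4 — holds.
C10: gcd(17, 5) = 1 — holds.
C11: X = 14 is even — holds.
C12: Y + T + V = 19 + 17 + 16 = 52, not 55 — does not hold.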